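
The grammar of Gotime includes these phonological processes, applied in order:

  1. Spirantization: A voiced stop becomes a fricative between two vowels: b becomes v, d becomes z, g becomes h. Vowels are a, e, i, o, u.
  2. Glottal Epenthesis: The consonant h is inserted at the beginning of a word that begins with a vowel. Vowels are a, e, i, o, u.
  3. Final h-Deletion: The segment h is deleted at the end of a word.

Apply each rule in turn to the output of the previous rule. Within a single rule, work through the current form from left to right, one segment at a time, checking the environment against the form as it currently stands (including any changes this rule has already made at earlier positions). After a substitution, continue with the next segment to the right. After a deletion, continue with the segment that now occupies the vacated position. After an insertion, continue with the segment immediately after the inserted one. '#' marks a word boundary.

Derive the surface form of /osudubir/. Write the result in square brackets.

1 Spirantization: [osudubir] → [osuzuvir]
2 Glottal Epenthesis: [osuzuvir] → [hosuzuvir]
3 Final h-Deletion: no change — [hosuzuvir]

[hosuzuvir]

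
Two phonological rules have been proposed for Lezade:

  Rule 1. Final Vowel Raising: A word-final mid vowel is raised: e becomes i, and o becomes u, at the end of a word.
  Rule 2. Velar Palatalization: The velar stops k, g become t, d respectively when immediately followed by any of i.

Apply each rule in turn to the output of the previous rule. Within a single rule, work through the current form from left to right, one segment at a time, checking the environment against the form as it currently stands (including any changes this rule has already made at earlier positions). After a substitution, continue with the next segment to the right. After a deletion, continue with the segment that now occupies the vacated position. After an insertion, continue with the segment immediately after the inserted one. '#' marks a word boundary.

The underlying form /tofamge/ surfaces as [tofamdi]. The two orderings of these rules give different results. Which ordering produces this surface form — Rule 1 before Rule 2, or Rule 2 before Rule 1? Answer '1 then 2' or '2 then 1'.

Order 1 then 2:
  1 Final Vowel Raising: [tofamge] → [tofamgi]
  2 Velar Palatalization: [tofamgi] → [tofamdi]
  result: [tofamdi]
Order 2 then 1:
  2 Velar Palatalization: no change — [tofamge]
  1 Final Vowel Raising: [tofamge] → [tofamgi]
  result: [tofamgi]

1 then 2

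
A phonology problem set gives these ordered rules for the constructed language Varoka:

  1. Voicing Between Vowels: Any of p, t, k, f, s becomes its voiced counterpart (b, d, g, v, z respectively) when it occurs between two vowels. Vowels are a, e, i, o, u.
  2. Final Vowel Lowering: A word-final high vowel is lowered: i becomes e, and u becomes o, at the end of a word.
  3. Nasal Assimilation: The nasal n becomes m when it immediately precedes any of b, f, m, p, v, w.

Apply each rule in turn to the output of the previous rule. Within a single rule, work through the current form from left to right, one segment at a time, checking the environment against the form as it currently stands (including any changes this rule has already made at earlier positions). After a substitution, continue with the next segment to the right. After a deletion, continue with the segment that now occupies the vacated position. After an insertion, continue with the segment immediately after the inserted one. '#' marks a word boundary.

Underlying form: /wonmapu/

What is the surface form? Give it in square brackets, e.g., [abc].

[wommabo]

1 Voicing Between Vowels: [wonmapu] → [wonmabu]
2 Final Vowel Lowering: [wonmabu] → [wonmabo]
3 Nasal Assimilation: [wonmabo] → [wommabo]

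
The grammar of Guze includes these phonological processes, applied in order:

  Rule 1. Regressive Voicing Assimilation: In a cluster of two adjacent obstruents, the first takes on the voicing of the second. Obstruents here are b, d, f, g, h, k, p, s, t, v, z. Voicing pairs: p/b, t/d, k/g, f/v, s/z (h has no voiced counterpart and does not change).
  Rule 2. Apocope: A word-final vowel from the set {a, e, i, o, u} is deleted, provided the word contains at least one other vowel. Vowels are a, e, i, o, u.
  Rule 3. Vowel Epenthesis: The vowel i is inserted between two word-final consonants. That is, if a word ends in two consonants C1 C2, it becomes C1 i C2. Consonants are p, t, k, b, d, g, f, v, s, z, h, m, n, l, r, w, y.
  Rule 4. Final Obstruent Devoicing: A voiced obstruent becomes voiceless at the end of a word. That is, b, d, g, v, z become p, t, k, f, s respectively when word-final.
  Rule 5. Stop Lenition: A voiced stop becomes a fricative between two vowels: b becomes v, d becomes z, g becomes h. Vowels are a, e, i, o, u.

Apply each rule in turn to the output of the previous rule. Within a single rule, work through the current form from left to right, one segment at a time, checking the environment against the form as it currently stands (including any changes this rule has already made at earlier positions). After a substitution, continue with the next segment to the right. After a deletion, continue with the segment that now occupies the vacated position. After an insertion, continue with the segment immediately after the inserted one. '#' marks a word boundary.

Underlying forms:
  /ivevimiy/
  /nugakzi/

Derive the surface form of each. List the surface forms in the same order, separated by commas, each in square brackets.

[ivevimiy], [nuhahis]

/ivevimiy/:
  Rule 1 Regressive Voicing Assimilation: no change — [ivevimiy]
  Rule 2 Apocope: no change — [ivevimiy]
  Rule 3 Vowel Epenthesis: no change — [ivevimiy]
  Rule 4 Final Obstruent Devoicing: no change — [ivevimiy]
  Rule 5 Stop Lenition: no change — [ivevimiy]
/nugakzi/:
  Rule 1 Regressive Voicing Assimilation: [nugakzi] → [nugagzi]
  Rule 2 Apocope: [nugagzi] → [nugagz]
  Rule 3 Vowel Epenthesis: [nugagz] → [nugagiz]
  Rule 4 Final Obstruent Devoicing: [nugagiz] → [nugagis]
  Rule 5 Stop Lenition: [nugagis] → [nuhahis]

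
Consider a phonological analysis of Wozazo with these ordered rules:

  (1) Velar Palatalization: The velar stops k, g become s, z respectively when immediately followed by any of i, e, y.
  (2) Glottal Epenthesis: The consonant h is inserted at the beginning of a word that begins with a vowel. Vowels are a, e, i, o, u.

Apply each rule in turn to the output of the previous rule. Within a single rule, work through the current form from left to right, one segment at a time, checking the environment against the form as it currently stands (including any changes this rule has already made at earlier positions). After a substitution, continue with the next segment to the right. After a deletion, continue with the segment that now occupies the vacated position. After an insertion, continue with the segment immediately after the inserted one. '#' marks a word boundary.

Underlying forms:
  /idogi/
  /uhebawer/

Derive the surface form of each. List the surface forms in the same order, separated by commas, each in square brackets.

/idogi/:
  (1) Velar Palatalization: [idogi] → [idozi]
  (2) Glottal Epenthesis: [idozi] → [hidozi]
/uhebawer/:
  (1) Velar Palatalization: no change — [uhebawer]
  (2) Glottal Epenthesis: [uhebawer] → [huhebawer]

[hidozi], [huhebawer]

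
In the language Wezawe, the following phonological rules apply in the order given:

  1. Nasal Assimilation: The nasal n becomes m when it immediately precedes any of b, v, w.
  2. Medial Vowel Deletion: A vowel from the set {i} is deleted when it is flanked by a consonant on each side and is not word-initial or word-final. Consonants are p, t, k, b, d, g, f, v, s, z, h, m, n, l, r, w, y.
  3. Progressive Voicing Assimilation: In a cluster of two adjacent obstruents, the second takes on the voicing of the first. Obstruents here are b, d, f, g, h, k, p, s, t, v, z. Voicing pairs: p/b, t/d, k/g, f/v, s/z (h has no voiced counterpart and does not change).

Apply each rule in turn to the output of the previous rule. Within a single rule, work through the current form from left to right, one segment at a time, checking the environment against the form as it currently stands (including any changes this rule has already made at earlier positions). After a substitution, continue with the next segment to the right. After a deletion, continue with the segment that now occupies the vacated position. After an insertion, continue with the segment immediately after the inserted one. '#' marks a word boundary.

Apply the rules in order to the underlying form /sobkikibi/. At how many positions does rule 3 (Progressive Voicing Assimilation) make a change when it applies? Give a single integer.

1 Nasal Assimilation: no change — [sobkikibi]
2 Medial Vowel Deletion: [sobkikibi] → [sobkkbi]
3 Progressive Voicing Assimilation: [sobkkbi] → [sobggbi]
Rule 3 changed 2 position(s).

2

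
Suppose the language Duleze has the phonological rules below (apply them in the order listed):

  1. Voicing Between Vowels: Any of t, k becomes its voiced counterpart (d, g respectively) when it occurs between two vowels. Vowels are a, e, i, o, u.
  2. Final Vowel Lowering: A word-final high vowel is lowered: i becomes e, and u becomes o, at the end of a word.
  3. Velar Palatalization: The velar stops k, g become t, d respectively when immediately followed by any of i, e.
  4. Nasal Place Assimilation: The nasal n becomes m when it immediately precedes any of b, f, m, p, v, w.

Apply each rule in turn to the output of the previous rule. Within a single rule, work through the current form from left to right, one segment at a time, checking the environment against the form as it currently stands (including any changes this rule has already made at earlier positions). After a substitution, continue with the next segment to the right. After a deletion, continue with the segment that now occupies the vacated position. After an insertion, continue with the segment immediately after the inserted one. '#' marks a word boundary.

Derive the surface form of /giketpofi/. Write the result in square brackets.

[didetpofe]

1 Voicing Between Vowels: [giketpofi] → [gigetpofi]
2 Final Vowel Lowering: [gigetpofi] → [gigetpofe]
3 Velar Palatalization: [gigetpofe] → [didetpofe]
4 Nasal Place Assimilation: no change — [didetpofe]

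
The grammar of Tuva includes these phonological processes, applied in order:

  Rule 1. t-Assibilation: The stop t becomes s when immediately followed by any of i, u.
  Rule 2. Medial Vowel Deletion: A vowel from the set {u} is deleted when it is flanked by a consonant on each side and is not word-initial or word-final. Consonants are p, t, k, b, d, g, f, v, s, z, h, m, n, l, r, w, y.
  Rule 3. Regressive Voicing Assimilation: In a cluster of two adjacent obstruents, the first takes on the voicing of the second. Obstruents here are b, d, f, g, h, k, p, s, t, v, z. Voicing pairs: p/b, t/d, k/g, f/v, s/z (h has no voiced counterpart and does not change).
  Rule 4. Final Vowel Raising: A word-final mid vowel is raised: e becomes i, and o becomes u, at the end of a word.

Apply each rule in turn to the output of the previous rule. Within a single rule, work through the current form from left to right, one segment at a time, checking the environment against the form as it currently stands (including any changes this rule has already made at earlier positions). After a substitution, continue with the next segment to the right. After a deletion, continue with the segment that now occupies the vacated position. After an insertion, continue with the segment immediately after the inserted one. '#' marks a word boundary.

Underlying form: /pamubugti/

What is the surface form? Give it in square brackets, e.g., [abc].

[pambksi]

Rule 1 t-Assibilation: [pamubugti] → [pamubugsi]
Rule 2 Medial Vowel Deletion: [pamubugsi] → [pambgsi]
Rule 3 Regressive Voicing Assimilation: [pambgsi] → [pambksi]
Rule 4 Final Vowel Raising: no change — [pambksi]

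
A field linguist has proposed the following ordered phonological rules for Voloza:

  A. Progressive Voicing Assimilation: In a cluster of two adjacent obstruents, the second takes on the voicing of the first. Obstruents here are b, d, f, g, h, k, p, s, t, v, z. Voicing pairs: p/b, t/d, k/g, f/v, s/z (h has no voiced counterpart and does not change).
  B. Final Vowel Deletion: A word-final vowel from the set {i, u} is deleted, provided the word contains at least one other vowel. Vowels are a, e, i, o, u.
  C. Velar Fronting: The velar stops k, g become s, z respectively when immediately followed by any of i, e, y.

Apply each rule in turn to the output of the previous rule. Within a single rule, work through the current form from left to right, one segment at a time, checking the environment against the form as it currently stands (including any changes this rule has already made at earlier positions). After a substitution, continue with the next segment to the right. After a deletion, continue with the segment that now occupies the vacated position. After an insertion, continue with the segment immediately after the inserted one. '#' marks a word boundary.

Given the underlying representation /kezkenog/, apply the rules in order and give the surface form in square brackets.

A Progressive Voicing Assimilation: [kezkenog] → [kezgenog]
B Final Vowel Deletion: no change — [kezgenog]
C Velar Fronting: [kezgenog] → [sezzenog]

[sezzenog]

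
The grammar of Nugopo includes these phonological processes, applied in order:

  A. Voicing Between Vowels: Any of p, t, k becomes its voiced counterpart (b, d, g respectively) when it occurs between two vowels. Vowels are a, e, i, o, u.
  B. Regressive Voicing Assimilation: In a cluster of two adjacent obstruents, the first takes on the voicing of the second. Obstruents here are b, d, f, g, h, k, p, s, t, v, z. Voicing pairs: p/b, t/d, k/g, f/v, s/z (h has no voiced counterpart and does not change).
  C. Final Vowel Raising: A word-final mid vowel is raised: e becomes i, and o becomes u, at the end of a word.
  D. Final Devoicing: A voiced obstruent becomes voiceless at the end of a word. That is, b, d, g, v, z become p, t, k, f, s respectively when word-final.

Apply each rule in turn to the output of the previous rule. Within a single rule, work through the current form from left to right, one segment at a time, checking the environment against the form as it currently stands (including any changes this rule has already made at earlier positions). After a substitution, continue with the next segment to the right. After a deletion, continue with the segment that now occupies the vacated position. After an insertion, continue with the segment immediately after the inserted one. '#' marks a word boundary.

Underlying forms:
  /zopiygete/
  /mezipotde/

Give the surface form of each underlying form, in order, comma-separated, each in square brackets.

[zobiygedi], [meziboddi]

/zopiygete/:
  A Voicing Between Vowels: [zopiygete] → [zobiygede]
  B Regressive Voicing Assimilation: no change — [zobiygede]
  C Final Vowel Raising: [zobiygede] → [zobiygedi]
  D Final Devoicing: no change — [zobiygedi]
/mezipotde/:
  A Voicing Between Vowels: [mezipotde] → [mezibotde]
  B Regressive Voicing Assimilation: [mezibotde] → [mezibodde]
  C Final Vowel Raising: [mezibodde] → [meziboddi]
  D Final Devoicing: no change — [meziboddi]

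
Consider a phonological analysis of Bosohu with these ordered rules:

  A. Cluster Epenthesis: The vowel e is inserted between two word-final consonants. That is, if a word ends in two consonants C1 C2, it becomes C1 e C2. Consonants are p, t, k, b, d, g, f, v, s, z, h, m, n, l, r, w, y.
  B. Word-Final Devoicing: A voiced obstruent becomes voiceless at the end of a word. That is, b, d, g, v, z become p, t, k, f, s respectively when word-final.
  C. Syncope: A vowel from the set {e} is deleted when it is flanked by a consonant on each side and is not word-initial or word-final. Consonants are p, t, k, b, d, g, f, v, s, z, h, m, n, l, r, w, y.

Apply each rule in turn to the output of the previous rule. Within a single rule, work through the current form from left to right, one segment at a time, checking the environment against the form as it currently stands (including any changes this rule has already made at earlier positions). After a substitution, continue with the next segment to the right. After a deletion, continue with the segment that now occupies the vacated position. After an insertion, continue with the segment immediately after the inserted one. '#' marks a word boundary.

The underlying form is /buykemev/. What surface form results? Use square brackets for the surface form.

[buykmf]

A Cluster Epenthesis: no change — [buykemev]
B Word-Final Devoicing: [buykemev] → [buykemef]
C Syncope: [buykemef] → [buykmf]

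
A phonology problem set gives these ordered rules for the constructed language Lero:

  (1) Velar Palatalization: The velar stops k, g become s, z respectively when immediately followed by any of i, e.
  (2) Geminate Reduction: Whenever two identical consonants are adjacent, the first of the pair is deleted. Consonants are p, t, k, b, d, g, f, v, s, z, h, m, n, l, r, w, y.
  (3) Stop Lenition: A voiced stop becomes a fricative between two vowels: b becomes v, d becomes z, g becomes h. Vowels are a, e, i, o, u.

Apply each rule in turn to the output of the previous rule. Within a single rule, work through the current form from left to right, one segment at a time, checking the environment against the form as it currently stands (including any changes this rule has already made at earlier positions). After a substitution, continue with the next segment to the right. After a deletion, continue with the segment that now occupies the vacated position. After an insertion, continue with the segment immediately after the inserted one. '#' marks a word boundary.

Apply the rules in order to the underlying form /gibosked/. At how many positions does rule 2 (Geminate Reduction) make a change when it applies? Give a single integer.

1

(1) Velar Palatalization: [gibosked] → [zibossed]
(2) Geminate Reduction: [zibossed] → [zibosed]
(3) Stop Lenition: [zibosed] → [zivosed]
Rule 2 changed 1 position(s).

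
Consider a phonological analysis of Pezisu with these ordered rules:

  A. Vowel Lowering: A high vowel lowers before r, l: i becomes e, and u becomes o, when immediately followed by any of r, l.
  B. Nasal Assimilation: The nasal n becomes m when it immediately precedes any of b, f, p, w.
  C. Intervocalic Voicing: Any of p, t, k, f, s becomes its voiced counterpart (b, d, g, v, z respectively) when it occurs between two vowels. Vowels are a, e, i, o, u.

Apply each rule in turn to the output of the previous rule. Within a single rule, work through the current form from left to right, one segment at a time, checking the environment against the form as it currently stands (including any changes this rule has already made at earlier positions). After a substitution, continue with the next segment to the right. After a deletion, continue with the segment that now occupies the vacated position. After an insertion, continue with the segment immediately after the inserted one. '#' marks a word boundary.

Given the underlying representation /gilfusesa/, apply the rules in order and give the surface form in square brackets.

A Vowel Lowering: [gilfusesa] → [gelfusesa]
B Nasal Assimilation: no change — [gelfusesa]
C Intervocalic Voicing: [gelfusesa] → [gelfuzeza]

[gelfuzeza]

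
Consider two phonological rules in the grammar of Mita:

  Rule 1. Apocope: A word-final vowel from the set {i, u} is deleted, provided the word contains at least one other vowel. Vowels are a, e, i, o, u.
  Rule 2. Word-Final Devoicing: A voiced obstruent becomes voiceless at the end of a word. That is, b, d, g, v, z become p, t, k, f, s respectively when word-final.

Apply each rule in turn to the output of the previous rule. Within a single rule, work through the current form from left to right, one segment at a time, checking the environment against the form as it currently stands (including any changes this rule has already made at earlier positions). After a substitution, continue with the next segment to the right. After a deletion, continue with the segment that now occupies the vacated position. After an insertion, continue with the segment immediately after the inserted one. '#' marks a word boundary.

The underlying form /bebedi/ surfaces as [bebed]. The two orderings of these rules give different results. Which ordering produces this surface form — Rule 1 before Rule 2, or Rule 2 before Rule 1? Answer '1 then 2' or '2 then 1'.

2 then 1

Order 1 then 2:
  1 Apocope: [bebedi] → [bebed]
  2 Word-Final Devoicing: [bebed] → [bebet]
  result: [bebet]
Order 2 then 1:
  2 Word-Final Devoicing: no change — [bebedi]
  1 Apocope: [bebedi] → [bebed]
  result: [bebed]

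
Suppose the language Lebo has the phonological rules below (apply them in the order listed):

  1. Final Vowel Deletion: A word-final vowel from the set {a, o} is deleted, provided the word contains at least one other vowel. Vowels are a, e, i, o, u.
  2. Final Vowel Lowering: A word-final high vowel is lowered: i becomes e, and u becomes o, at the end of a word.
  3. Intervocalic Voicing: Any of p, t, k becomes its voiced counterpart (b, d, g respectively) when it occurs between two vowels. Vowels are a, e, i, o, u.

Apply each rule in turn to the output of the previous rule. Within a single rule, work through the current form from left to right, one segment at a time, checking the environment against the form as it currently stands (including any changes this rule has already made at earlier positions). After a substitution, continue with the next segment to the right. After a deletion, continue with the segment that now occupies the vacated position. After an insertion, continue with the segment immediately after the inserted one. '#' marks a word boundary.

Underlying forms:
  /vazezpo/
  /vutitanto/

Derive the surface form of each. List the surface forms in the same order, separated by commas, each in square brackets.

[vazezp], [vudidant]

/vazezpo/:
  1 Final Vowel Deletion: [vazezpo] → [vazezp]
  2 Final Vowel Lowering: no change — [vazezp]
  3 Intervocalic Voicing: no change — [vazezp]
/vutitanto/:
  1 Final Vowel Deletion: [vutitanto] → [vutitant]
  2 Final Vowel Lowering: no change — [vutitant]
  3 Intervocalic Voicing: [vutitant] → [vudidant]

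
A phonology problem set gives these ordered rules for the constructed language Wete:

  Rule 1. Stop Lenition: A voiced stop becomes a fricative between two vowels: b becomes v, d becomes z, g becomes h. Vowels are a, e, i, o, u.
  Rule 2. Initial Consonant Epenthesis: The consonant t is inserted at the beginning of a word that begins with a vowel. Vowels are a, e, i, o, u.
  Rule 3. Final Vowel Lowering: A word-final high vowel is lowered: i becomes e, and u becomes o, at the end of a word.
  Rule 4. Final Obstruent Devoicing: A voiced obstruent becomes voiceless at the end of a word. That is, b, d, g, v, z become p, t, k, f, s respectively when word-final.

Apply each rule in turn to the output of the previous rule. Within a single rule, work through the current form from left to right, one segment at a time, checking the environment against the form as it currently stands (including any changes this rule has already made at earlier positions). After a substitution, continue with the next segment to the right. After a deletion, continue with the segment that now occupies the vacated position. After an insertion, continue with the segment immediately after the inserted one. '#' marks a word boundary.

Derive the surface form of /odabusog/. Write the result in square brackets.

[tozavusok]

Rule 1 Stop Lenition: [odabusog] → [ozavusog]
Rule 2 Initial Consonant Epenthesis: [ozavusog] → [tozavusog]
Rule 3 Final Vowel Lowering: no change — [tozavusog]
Rule 4 Final Obstruent Devoicing: [tozavusog] → [tozavusok]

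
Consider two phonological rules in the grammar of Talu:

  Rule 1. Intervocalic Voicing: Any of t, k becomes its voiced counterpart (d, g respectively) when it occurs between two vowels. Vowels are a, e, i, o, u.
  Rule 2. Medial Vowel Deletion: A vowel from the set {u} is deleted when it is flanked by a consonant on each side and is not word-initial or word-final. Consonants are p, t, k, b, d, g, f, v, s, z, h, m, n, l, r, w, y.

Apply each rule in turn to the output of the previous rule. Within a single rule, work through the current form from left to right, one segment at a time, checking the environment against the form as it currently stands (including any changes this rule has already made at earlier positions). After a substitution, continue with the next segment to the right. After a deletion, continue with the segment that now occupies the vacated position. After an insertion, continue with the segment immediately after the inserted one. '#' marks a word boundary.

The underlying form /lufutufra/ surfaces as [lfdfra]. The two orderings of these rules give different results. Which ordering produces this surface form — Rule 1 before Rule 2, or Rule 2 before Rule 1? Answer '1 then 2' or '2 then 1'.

Order 1 then 2:
  1 Intervocalic Voicing: [lufutufra] → [lufudufra]
  2 Medial Vowel Deletion: [lufudufra] → [lfdfra]
  result: [lfdfra]
Order 2 then 1:
  2 Medial Vowel Deletion: [lufutufra] → [lftfra]
  1 Intervocalic Voicing: no change — [lftfra]
  result: [lftfra]

1 then 2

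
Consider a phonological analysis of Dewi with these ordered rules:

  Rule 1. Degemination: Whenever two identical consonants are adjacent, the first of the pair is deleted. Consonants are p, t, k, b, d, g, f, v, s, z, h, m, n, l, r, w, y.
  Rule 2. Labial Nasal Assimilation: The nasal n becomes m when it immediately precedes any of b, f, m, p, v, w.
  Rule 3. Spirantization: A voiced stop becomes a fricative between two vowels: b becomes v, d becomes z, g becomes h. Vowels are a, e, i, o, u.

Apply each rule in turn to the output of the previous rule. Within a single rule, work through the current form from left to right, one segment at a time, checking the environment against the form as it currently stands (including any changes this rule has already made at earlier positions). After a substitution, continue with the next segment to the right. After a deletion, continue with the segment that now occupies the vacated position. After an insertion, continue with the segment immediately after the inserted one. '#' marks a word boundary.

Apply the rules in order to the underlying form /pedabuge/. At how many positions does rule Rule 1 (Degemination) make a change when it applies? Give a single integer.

0

Rule 1 Degemination: no change — [pedabuge]
Rule 2 Labial Nasal Assimilation: no change — [pedabuge]
Rule 3 Spirantization: [pedabuge] → [pezavuhe]
Rule Rule 1 changed 0 position(s).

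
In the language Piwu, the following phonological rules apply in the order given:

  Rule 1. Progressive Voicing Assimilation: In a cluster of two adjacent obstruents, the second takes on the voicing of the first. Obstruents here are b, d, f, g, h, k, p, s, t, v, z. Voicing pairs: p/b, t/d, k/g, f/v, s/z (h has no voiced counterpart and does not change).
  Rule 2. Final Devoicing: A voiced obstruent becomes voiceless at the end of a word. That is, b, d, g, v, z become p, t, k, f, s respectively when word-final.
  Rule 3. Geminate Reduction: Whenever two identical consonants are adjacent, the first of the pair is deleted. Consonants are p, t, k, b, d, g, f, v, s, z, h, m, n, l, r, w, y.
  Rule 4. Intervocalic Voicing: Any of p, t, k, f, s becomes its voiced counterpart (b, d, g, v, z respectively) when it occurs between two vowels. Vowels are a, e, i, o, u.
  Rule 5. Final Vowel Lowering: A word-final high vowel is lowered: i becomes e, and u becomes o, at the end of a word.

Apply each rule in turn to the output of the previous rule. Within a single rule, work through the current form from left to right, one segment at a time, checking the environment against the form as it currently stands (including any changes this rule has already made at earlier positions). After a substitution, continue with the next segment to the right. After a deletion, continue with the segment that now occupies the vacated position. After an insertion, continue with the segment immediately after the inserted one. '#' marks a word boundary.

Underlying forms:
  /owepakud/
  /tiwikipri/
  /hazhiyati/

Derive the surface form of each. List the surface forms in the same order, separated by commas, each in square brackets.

/owepakud/:
  Rule 1 Progressive Voicing Assimilation: no change — [owepakud]
  Rule 2 Final Devoicing: [owepakud] → [owepakut]
  Rule 3 Geminate Reduction: no change — [owepakut]
  Rule 4 Intervocalic Voicing: [owepakut] → [owebagut]
  Rule 5 Final Vowel Lowering: no change — [owebagut]
/tiwikipri/:
  Rule 1 Progressive Voicing Assimilation: no change — [tiwikipri]
  Rule 2 Final Devoicing: no change — [tiwikipri]
  Rule 3 Geminate Reduction: no change — [tiwikipri]
  Rule 4 Intervocalic Voicing: [tiwikipri] → [tiwigipri]
  Rule 5 Final Vowel Lowering: [tiwigipri] → [tiwigipre]
/hazhiyati/:
  Rule 1 Progressive Voicing Assimilation: no change — [hazhiyati]
  Rule 2 Final Devoicing: no change — [hazhiyati]
  Rule 3 Geminate Reduction: no change — [hazhiyati]
  Rule 4 Intervocalic Voicing: [hazhiyati] → [hazhiyadi]
  Rule 5 Final Vowel Lowering: [hazhiyadi] → [hazhiyade]

[owebagut], [tiwigipre], [hazhiyade]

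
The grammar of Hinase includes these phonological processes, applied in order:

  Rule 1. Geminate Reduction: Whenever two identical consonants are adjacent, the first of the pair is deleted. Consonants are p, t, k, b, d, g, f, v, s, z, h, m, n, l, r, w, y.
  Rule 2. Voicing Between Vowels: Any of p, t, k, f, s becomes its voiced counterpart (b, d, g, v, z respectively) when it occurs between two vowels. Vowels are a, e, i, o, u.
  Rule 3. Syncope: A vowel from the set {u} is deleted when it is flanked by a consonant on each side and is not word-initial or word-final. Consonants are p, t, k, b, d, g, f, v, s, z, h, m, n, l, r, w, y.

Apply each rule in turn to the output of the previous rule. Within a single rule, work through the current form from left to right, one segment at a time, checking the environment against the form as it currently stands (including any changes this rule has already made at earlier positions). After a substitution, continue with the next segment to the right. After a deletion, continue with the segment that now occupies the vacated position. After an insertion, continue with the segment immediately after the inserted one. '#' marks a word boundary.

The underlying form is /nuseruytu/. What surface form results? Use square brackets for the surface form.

Rule 1 Geminate Reduction: no change — [nuseruytu]
Rule 2 Voicing Between Vowels: [nuseruytu] → [nuzeruytu]
Rule 3 Syncope: [nuzeruytu] → [nzerytu]

[nzerytu]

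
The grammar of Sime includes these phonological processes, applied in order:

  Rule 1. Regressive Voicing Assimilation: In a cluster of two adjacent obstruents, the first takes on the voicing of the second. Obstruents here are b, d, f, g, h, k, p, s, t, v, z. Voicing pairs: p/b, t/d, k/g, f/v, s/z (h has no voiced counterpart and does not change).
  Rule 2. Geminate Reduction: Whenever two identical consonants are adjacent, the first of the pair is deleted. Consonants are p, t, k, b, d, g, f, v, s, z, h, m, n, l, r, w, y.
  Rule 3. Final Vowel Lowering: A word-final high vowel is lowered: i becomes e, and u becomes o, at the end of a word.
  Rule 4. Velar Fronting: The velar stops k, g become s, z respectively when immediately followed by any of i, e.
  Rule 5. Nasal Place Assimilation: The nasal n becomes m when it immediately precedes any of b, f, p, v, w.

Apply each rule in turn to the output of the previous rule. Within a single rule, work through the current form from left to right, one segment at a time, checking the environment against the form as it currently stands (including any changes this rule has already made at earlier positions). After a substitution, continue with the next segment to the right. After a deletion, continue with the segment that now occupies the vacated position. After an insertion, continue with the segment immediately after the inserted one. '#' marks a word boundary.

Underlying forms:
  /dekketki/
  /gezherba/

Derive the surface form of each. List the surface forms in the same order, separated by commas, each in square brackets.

/dekketki/:
  Rule 1 Regressive Voicing Assimilation: no change — [dekketki]
  Rule 2 Geminate Reduction: [dekketki] → [deketki]
  Rule 3 Final Vowel Lowering: [deketki] → [deketke]
  Rule 4 Velar Fronting: [deketke] → [desetse]
  Rule 5 Nasal Place Assimilation: no change — [desetse]
/gezherba/:
  Rule 1 Regressive Voicing Assimilation: [gezherba] → [gesherba]
  Rule 2 Geminate Reduction: no change — [gesherba]
  Rule 3 Final Vowel Lowering: no change — [gesherba]
  Rule 4 Velar Fronting: [gesherba] → [zesherba]
  Rule 5 Nasal Place Assimilation: no change — [zesherba]

[desetse], [zesherba]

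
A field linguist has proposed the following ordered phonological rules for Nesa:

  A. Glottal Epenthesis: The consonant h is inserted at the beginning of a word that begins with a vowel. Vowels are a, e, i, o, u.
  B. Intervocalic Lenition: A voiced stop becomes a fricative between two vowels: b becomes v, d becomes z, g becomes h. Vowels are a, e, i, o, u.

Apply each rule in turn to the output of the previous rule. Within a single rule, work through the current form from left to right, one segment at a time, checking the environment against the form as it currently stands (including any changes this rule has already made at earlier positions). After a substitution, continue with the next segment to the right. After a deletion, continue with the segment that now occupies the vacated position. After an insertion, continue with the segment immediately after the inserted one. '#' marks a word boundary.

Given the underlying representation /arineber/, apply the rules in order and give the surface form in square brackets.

A Glottal Epenthesis: [arineber] → [harineber]
B Intervocalic Lenition: [harineber] → [harinever]

[harinever]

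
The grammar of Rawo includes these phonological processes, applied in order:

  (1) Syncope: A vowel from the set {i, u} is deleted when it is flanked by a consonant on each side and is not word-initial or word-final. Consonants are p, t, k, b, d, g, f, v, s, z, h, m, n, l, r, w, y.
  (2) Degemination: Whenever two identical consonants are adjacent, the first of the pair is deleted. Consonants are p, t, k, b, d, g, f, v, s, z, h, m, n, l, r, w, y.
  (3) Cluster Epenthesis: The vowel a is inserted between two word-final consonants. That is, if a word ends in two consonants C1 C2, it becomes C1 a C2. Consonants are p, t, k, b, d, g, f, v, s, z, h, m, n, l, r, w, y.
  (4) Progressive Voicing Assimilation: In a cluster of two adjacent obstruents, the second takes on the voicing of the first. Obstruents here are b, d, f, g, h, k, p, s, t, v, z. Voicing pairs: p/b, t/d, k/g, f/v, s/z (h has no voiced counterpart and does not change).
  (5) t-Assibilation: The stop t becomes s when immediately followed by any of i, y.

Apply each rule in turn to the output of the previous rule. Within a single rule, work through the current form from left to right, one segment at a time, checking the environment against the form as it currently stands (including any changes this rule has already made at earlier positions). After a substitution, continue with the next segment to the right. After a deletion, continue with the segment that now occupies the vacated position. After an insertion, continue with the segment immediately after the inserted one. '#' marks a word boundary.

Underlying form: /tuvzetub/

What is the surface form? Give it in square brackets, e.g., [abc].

(1) Syncope: [tuvzetub] → [tvzetb]
(2) Degemination: no change — [tvzetb]
(3) Cluster Epenthesis: [tvzetb] → [tvzetab]
(4) Progressive Voicing Assimilation: [tvzetab] → [tfsetab]
(5) t-Assibilation: no change — [tfsetab]

[tfsetab]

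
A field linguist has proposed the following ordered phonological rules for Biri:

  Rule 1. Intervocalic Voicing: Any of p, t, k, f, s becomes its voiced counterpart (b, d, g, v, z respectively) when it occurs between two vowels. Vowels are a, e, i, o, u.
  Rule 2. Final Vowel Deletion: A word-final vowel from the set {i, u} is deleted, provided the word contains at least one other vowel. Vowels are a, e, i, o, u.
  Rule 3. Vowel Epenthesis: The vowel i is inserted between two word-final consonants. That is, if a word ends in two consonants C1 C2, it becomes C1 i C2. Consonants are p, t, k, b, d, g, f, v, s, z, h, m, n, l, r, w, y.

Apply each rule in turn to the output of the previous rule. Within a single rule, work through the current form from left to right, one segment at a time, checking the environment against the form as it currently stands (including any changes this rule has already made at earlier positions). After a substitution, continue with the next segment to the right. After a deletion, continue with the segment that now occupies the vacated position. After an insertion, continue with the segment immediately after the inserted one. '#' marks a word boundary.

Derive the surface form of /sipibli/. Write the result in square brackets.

Rule 1 Intervocalic Voicing: [sipibli] → [sibibli]
Rule 2 Final Vowel Deletion: [sibibli] → [sibibl]
Rule 3 Vowel Epenthesis: [sibibl] → [sibibil]

[sibibil]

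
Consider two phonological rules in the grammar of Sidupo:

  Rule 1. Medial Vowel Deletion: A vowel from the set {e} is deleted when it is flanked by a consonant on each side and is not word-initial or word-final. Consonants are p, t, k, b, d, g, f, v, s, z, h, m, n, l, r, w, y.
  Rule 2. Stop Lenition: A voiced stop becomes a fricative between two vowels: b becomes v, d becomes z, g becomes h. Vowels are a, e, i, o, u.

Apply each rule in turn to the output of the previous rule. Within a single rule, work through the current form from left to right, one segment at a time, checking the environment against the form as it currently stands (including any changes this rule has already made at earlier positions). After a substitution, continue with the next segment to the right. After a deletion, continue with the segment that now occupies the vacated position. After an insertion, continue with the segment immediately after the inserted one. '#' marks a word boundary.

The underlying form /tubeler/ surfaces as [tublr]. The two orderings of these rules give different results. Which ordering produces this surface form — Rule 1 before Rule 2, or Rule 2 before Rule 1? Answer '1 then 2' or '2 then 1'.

1 then 2

Order 1 then 2:
  1 Medial Vowel Deletion: [tubeler] → [tublr]
  2 Stop Lenition: no change — [tublr]
  result: [tublr]
Order 2 then 1:
  2 Stop Lenition: [tubeler] → [tuveler]
  1 Medial Vowel Deletion: [tuveler] → [tuvlr]
  result: [tuvlr]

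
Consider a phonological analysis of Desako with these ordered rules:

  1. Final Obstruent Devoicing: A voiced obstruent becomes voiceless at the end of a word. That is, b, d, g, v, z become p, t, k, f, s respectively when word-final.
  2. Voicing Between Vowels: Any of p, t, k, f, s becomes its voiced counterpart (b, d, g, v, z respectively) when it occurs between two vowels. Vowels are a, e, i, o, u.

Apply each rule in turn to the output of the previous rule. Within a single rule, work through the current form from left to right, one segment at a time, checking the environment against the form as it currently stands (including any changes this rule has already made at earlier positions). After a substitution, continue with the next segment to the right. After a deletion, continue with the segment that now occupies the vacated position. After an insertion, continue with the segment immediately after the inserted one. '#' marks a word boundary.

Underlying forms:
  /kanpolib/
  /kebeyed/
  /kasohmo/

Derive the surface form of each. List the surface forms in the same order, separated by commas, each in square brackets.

/kanpolib/:
  1 Final Obstruent Devoicing: [kanpolib] → [kanpolip]
  2 Voicing Between Vowels: no change — [kanpolip]
/kebeyed/:
  1 Final Obstruent Devoicing: [kebeyed] → [kebeyet]
  2 Voicing Between Vowels: no change — [kebeyet]
/kasohmo/:
  1 Final Obstruent Devoicing: no change — [kasohmo]
  2 Voicing Between Vowels: [kasohmo] → [kazohmo]

[kanpolip], [kebeyet], [kazohmo]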